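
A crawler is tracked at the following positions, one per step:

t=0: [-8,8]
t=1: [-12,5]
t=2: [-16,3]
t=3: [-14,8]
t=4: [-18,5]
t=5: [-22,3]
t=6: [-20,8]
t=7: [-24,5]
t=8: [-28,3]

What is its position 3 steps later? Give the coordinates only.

[-34,3]

The moves between consecutive positions are [-4,-3], [-4,-2], [+2,+5], [-4,-3], [-4,-2], [+2,+5], [-4,-3], [-4,-2]; they repeat the 3-cycle [[-4,-3], [-4,-2], [+2,+5]].
step 9: apply [+2,+5] → [-26,8]
step 10: apply [-4,-3] → [-30,5]
step 11: apply [-4,-2] → [-34,3]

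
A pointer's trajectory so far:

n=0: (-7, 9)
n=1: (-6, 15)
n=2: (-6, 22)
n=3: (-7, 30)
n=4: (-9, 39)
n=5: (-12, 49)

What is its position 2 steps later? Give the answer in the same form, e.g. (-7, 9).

Successive displacements: (+1, +6), (+0, +7), (-1, +8), (-2, +9), (-3, +10) — each changes by (-1, +1).
step 6: (-12, 49) + (-4, +11) → (-16, 60)
step 7: (-16, 60) + (-5, +12) → (-21, 72)

(-21, 72)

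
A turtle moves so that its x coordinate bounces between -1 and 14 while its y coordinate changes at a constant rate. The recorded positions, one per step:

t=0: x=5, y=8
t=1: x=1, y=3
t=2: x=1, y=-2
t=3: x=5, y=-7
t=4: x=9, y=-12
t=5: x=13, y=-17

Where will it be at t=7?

The x coordinate travels 4 per step and bounces off the walls at -1 and 14.
  step 6: 13 → 11
  step 7: 11 → 7
The y coordinate changes by -5 each step: at step 7 it is -27.

x=7, y=-27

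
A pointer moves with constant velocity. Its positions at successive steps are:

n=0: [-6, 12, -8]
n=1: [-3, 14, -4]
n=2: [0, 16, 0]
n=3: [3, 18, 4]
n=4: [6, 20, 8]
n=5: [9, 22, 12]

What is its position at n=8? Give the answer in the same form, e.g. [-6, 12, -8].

The position changes by [+3, +2, +4] every step.
step 6: [9, 22, 12] + [+3, +2, +4] → [12, 24, 16]
step 7: [12, 24, 16] + [+3, +2, +4] → [15, 26, 20]
step 8: [15, 26, 20] + [+3, +2, +4] → [18, 28, 24]

[18, 28, 24]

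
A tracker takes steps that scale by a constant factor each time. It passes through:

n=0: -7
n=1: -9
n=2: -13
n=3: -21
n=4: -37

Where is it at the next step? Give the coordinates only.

-69

The jumps are -2, -4, -8, -16 — a geometric progression with ratio 2.
step 5: -37 − 32 → -69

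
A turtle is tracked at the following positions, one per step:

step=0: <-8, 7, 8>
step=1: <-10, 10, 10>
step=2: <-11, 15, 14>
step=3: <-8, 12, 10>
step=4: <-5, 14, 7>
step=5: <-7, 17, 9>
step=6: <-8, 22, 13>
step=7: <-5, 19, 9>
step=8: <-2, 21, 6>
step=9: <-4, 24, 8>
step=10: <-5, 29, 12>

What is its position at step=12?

The moves between consecutive positions are <-2, +3, +2>, <-1, +5, +4>, <+3, -3, -4>, <+3, +2, -3>, <-2, +3, +2>, <-1, +5, +4>, <+3, -3, -4>, <+3, +2, -3>, <-2, +3, +2>, <-1, +5, +4>; they repeat the 4-cycle [<-2, +3, +2>, <-1, +5, +4>, <+3, -3, -4>, <+3, +2, -3>].
step 11: apply <+3, -3, -4> → <-2, 26, 8>
step 12: apply <+3, +2, -3> → <1, 28, 5>

<1, 28, 5>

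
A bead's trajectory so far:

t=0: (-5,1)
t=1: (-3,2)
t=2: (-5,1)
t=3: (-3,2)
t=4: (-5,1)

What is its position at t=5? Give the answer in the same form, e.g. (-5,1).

The jumps are (+2,+1), (-2,-1), (+2,+1), (-2,-1) — a geometric progression with ratio -1.
step 5: (-5,1) + (+2,+1) → (-3,2)

(-3,2)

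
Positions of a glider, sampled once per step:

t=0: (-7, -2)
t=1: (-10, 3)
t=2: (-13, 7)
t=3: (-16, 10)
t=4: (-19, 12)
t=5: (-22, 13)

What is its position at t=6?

(-25, 13)

Taking differences between consecutive positions: (-3, +5), (-3, +4), (-3, +3), (-3, +2), (-3, +1). These grow by (+0, -1) each step.
step 6: (-22, 13) + (-3, +0) → (-25, 13)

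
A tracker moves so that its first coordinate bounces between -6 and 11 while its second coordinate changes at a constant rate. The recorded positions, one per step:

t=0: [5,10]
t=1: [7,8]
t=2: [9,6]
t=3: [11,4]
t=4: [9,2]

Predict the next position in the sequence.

[7,0]

The first coordinate travels 2 per step and bounces off the walls at -6 and 11.
  step 5: 9 → 7
The second coordinate changes by -2 each step: at step 5 it is 0.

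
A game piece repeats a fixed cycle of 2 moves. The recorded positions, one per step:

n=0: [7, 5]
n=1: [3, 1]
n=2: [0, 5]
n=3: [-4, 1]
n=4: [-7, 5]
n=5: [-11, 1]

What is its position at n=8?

Differencing gives [-4, -4], [-3, +4], [-4, -4], [-3, +4], [-4, -4]. This is the pattern [-4, -4], [-3, +4] repeated.
step 6: apply [-3, +4] → [-14, 5]
step 7: apply [-4, -4] → [-18, 1]
step 8: apply [-3, +4] → [-21, 5]

[-21, 5]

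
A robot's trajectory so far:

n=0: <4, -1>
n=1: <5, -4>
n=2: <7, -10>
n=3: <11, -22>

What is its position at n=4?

The jumps are <+1, -3>, <+2, -6>, <+4, -12> — a geometric progression with ratio 2.
step 4: <11, -22> + <+8, -24> → <19, -46>

<19, -46>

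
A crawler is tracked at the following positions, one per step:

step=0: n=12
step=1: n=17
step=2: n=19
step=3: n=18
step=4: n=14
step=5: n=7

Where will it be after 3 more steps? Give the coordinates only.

Successive displacements: +5, +2, -1, -4, -7 — each changes by -3.
step 6: 7 − 10 → n=-3
step 7: -3 − 13 → n=-16
step 8: -16 − 16 → n=-32

n=-32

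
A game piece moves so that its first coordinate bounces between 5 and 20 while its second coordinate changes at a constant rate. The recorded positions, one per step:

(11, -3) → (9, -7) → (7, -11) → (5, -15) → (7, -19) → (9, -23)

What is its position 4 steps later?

The first coordinate reflects between 5 and 20, moving 2 per step.
  step 6: 9 → 11
  step 7: 11 → 13
  step 8: 13 → 15
  step 9: 15 → 17
The second coordinate changes by -4 each step: at step 9 it is -39.

(17, -39)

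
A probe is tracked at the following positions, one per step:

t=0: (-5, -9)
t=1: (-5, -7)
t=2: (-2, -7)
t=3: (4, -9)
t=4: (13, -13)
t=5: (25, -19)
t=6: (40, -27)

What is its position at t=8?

(79, -49)

Taking differences between consecutive positions: (+0, +2), (+3, +0), (+6, -2), (+9, -4), (+12, -6), (+15, -8). These grow by (+3, -2) each step.
step 7: (40, -27) + (+18, -10) → (58, -37)
step 8: (58, -37) + (+21, -12) → (79, -49)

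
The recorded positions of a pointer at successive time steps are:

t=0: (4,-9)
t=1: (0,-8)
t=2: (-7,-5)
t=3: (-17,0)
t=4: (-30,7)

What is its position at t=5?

First differences are (-4,+1), (-7,+3), (-10,+5), (-13,+7); their common second difference is (-3,+2) (constant acceleration).
step 5: (-30,7) + (-16,+9) → (-46,16)

(-46,16)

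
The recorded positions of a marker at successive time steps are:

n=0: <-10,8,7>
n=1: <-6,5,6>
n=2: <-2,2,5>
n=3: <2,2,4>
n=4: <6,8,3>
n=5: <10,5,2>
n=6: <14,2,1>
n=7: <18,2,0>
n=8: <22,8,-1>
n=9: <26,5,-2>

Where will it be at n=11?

<34,2,-4>

The first coordinate changes by +4 each step, so at step 11 it is -10 + 11·(4) = 34.
The second coordinate repeats the cycle [8, 5, 2, 2] with period 4; step 11 mod 4 = 3, giving 2.
The third coordinate changes by -1 each step, so at step 11 it is 7 + 11·(-1) = -4.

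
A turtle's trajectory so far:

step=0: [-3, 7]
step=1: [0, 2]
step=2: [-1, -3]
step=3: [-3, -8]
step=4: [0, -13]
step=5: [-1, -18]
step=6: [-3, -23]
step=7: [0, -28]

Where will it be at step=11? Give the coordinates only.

[-1, -48]

First: cycles through -3, 0, -1 every 3 steps. Step 11 lands at position 2 of the cycle → -1.
Second: linear, -5 per step → -48 at step 11.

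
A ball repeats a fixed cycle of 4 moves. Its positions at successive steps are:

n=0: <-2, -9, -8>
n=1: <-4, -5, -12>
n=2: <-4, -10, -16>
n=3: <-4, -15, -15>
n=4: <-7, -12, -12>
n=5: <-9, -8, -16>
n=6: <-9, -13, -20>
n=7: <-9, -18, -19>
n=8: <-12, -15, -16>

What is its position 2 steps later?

<-14, -16, -24>

Differencing gives <-2, +4, -4>, <+0, -5, -4>, <+0, -5, +1>, <-3, +3, +3>, <-2, +4, -4>, <+0, -5, -4>, <+0, -5, +1>, <-3, +3, +3>. This is the pattern <-2, +4, -4>, <+0, -5, -4>, <+0, -5, +1>, <-3, +3, +3> repeated.
step 9: apply <-2, +4, -4> → <-14, -11, -20>
step 10: apply <+0, -5, -4> → <-14, -16, -24>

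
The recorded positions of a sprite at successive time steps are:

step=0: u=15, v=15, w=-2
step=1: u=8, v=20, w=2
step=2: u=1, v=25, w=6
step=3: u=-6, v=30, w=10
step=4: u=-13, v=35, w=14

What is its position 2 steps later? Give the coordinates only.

The position changes by (-7,+5,+4) every step.
step 5: u=-13, v=35, w=14 + (-7,+5,+4) → u=-20, v=40, w=18
step 6: u=-20, v=40, w=18 + (-7,+5,+4) → u=-27, v=45, w=22

u=-27, v=45, w=22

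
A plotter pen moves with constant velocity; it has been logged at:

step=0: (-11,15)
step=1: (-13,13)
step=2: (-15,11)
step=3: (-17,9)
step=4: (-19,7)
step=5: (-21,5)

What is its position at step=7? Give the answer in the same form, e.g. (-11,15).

(-25,1)

Each step adds (-2,-2) to the position.
step 6: (-21,5) + (-2,-2) → (-23,3)
step 7: (-23,3) + (-2,-2) → (-25,1)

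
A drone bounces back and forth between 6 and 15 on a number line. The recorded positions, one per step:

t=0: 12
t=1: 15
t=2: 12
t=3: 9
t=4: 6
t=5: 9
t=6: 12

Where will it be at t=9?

The value travels 3 per step and bounces off the walls at 6 and 15.
  step 7: 12 → 15
  step 8: 15 → 12
  step 9: 12 → 9

9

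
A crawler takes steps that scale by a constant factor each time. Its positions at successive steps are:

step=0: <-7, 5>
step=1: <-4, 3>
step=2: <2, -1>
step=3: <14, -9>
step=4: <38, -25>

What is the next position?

Step-to-step displacements: <+3, -2>, <+6, -4>, <+12, -8>, <+24, -16>; each is 2× the previous.
step 5: <38, -25> + <+48, -32> → <86, -57>

<86, -57>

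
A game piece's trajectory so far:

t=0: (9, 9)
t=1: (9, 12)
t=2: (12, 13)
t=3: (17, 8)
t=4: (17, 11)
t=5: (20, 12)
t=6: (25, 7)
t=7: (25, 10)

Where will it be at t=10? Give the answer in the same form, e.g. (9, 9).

(33, 9)

The moves between consecutive positions are (+0, +3), (+3, +1), (+5, -5), (+0, +3), (+3, +1), (+5, -5), (+0, +3); they repeat the 3-cycle [(+0, +3), (+3, +1), (+5, -5)].
step 8: apply (+3, +1) → (28, 11)
step 9: apply (+5, -5) → (33, 6)
step 10: apply (+0, +3) → (33, 9)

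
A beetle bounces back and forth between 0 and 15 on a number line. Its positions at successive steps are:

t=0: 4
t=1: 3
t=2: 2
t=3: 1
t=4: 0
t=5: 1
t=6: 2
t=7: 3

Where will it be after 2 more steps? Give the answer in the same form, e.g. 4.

5

The value travels 1 per step and bounces off the walls at 0 and 15.
  step 8: 3 → 4
  step 9: 4 → 5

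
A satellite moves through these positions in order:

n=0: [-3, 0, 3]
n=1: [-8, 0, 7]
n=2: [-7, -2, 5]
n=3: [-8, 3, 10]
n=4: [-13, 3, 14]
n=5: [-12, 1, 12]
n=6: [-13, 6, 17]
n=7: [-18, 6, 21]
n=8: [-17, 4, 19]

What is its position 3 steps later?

Differencing gives [-5, +0, +4], [+1, -2, -2], [-1, +5, +5], [-5, +0, +4], [+1, -2, -2], [-1, +5, +5], [-5, +0, +4], [+1, -2, -2]. This is the pattern [-5, +0, +4], [+1, -2, -2], [-1, +5, +5] repeated.
step 9: apply [-1, +5, +5] → [-18, 9, 24]
step 10: apply [-5, +0, +4] → [-23, 9, 28]
step 11: apply [+1, -2, -2] → [-22, 7, 26]

[-22, 7, 26]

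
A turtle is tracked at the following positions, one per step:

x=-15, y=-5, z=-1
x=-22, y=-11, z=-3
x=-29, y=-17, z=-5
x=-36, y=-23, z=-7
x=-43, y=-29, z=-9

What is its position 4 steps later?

Constant displacement of (-7, -6, -2) per step.
step 5: x=-43, y=-29, z=-9 + (-7, -6, -2) → x=-50, y=-35, z=-11
step 6: x=-50, y=-35, z=-11 + (-7, -6, -2) → x=-57, y=-41, z=-13
step 7: x=-57, y=-41, z=-13 + (-7, -6, -2) → x=-64, y=-47, z=-15
step 8: x=-64, y=-47, z=-15 + (-7, -6, -2) → x=-71, y=-53, z=-17

x=-71, y=-53, z=-17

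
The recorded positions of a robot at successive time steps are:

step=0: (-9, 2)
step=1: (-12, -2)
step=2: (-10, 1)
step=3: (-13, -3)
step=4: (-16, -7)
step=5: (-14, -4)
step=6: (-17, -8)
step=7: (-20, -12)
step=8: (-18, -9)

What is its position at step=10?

Differencing gives (-3, -4), (+2, +3), (-3, -4), (-3, -4), (+2, +3), (-3, -4), (-3, -4), (+2, +3). This is the pattern (-3, -4), (+2, +3), (-3, -4) repeated.
step 9: apply (-3, -4) → (-21, -13)
step 10: apply (-3, -4) → (-24, -17)

(-24, -17)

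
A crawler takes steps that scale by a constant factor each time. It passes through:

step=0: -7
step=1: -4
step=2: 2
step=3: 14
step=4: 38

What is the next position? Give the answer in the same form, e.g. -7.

86

The jumps are +3, +6, +12, +24 — a geometric progression with ratio 2.
step 5: 38 + 48 → 86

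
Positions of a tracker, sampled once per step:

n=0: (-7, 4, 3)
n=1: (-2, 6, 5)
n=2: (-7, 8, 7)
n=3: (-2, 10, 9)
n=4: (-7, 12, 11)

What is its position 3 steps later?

First: cycles through -7, -2 every 2 steps. Step 7 lands at position 1 of the cycle → -2.
Second: linear, +2 per step → 18 at step 7.
Third: linear, +2 per step → 17 at step 7.

(-2, 18, 17)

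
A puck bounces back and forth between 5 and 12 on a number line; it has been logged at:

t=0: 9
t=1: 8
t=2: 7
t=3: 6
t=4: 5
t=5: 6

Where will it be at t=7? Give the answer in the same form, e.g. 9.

8

The value reflects between 5 and 12, moving 1 per step.
  step 6: 6 → 7
  step 7: 7 → 8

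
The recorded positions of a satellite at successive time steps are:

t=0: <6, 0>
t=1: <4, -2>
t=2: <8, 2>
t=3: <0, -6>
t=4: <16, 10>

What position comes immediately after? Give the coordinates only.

Step-to-step displacements: <-2, -2>, <+4, +4>, <-8, -8>, <+16, +16>; each is -2× the previous.
step 5: <16, 10> + <-32, -32> → <-16, -22>

<-16, -22>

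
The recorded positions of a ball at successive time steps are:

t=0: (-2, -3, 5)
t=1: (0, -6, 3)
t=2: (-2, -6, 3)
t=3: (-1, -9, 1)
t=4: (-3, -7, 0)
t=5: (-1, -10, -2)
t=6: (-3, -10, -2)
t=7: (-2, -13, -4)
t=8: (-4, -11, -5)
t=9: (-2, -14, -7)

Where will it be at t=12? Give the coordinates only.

The moves between consecutive positions are (+2, -3, -2), (-2, +0, +0), (+1, -3, -2), (-2, +2, -1), (+2, -3, -2), (-2, +0, +0), (+1, -3, -2), (-2, +2, -1), (+2, -3, -2); they repeat the 4-cycle [(+2, -3, -2), (-2, +0, +0), (+1, -3, -2), (-2, +2, -1)].
step 10: apply (-2, +0, +0) → (-4, -14, -7)
step 11: apply (+1, -3, -2) → (-3, -17, -9)
step 12: apply (-2, +2, -1) → (-5, -15, -10)

(-5, -15, -10)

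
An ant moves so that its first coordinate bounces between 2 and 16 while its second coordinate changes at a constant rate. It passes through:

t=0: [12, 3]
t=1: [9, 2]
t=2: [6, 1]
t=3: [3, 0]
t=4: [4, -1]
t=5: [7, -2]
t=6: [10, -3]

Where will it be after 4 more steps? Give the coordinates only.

[10, -7]

The first coordinate reflects between 2 and 16, moving 3 per step.
  step 7: 10 → 13
  step 8: 13 → 16
  step 9: 16 → 13
  step 10: 13 → 10
The second coordinate changes by -1 each step: at step 10 it is -7.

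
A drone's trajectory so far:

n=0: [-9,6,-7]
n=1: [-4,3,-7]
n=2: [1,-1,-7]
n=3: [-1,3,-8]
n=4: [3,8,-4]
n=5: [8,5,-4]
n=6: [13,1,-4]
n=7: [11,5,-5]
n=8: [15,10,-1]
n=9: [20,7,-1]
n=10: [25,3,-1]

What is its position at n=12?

Step-to-step displacements: [+5,-3,+0], [+5,-4,+0], [-2,+4,-1], [+4,+5,+4], [+5,-3,+0], [+5,-4,+0], [-2,+4,-1], [+4,+5,+4], [+5,-3,+0], [+5,-4,+0] — a repeating cycle of length 4.
step 11: apply [-2,+4,-1] → [23,7,-2]
step 12: apply [+4,+5,+4] → [27,12,2]

[27,12,2]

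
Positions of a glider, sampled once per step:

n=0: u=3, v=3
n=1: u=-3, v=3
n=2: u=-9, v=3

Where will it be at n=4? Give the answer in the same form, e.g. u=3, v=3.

The position changes by (-6, +0) every step.
step 3: u=-9, v=3 + (-6, +0) → u=-15, v=3
step 4: u=-15, v=3 + (-6, +0) → u=-21, v=3

u=-21, v=3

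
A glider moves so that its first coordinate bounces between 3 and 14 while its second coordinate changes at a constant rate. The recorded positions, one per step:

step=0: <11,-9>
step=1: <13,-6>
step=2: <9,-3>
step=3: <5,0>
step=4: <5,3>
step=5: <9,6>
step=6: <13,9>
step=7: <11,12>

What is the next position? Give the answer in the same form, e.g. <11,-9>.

<7,15>

The first coordinate travels 4 per step and bounces off the walls at 3 and 14.
  step 8: 11 → 7
The second coordinate changes by +3 each step: at step 8 it is 15.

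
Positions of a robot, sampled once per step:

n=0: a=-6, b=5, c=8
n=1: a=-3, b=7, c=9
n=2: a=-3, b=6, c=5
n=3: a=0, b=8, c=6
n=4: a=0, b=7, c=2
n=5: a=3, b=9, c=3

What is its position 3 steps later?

The moves between consecutive positions are (+3, +2, +1), (+0, -1, -4), (+3, +2, +1), (+0, -1, -4), (+3, +2, +1); they repeat the 2-cycle [(+3, +2, +1), (+0, -1, -4)].
step 6: apply (+0, -1, -4) → a=3, b=8, c=-1
step 7: apply (+3, +2, +1) → a=6, b=10, c=0
step 8: apply (+0, -1, -4) → a=6, b=9, c=-4

a=6, b=9, c=-4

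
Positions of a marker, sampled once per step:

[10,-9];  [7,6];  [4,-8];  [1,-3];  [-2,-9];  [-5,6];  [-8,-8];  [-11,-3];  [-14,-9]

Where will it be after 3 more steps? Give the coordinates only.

The first coordinate changes by -3 each step, so at step 11 it is 10 + 11·(-3) = -23.
The second coordinate repeats the cycle [-9, 6, -8, -3] with period 4; step 11 mod 4 = 3, giving -3.

[-23,-3]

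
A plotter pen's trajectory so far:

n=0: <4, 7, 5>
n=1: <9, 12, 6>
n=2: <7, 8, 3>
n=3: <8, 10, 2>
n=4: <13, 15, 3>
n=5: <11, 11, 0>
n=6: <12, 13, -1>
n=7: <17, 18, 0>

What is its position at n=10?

<21, 21, -3>

Step-to-step displacements: <+5, +5, +1>, <-2, -4, -3>, <+1, +2, -1>, <+5, +5, +1>, <-2, -4, -3>, <+1, +2, -1>, <+5, +5, +1> — a repeating cycle of length 3.
step 8: apply <-2, -4, -3> → <15, 14, -3>
step 9: apply <+1, +2, -1> → <16, 16, -4>
step 10: apply <+5, +5, +1> → <21, 21, -3>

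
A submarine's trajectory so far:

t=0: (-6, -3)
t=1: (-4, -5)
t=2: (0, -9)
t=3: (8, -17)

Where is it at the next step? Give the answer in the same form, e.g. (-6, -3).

(24, -33)

Step-to-step displacements: (+2, -2), (+4, -4), (+8, -8); each is 2× the previous.
step 4: (8, -17) + (+16, -16) → (24, -33)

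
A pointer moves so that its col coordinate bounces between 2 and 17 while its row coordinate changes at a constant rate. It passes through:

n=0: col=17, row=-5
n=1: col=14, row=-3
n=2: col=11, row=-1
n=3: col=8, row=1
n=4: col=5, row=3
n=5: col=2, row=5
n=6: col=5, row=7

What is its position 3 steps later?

col=14, row=13

The col coordinate travels 3 per step and bounces off the walls at 2 and 17.
  step 7: 5 → 8
  step 8: 8 → 11
  step 9: 11 → 14
The row coordinate changes by +2 each step: at step 9 it is 13.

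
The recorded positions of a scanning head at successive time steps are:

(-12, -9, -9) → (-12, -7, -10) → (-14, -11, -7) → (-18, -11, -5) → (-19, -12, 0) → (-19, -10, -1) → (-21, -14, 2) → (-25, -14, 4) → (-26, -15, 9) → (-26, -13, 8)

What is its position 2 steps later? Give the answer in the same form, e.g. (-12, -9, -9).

Step-to-step displacements: (+0, +2, -1), (-2, -4, +3), (-4, +0, +2), (-1, -1, +5), (+0, +2, -1), (-2, -4, +3), (-4, +0, +2), (-1, -1, +5), (+0, +2, -1) — a repeating cycle of length 4.
step 10: apply (-2, -4, +3) → (-28, -17, 11)
step 11: apply (-4, +0, +2) → (-32, -17, 13)

(-32, -17, 13)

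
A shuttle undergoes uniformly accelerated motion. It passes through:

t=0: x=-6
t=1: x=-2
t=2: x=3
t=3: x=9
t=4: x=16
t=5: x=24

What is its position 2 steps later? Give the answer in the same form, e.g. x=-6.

x=43

First differences are +4, +5, +6, +7, +8; their common second difference is +1 (constant acceleration).
step 6: 24 + 9 → x=33
step 7: 33 + 10 → x=43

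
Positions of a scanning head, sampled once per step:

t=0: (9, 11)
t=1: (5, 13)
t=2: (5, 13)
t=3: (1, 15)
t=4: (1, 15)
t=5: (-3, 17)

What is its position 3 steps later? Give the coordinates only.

Step-to-step displacements: (-4, +2), (+0, +0), (-4, +2), (+0, +0), (-4, +2) — a repeating cycle of length 2.
step 6: apply (+0, +0) → (-3, 17)
step 7: apply (-4, +2) → (-7, 19)
step 8: apply (+0, +0) → (-7, 19)

(-7, 19)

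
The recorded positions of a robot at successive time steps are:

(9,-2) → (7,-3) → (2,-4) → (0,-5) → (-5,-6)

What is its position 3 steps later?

Differencing gives (-2,-1), (-5,-1), (-2,-1), (-5,-1). This is the pattern (-2,-1), (-5,-1) repeated.
step 5: apply (-2,-1) → (-7,-7)
step 6: apply (-5,-1) → (-12,-8)
step 7: apply (-2,-1) → (-14,-9)

(-14,-9)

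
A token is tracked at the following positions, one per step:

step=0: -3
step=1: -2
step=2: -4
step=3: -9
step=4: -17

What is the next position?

-28

Taking differences between consecutive positions: +1, -2, -5, -8. These grow by -3 each step.
step 5: -17 − 11 → -28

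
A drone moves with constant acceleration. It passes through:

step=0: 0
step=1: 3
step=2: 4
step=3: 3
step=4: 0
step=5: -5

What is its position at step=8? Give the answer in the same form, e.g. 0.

-32

Taking differences between consecutive positions: +3, +1, -1, -3, -5. These grow by -2 each step.
step 6: -5 − 7 → -12
step 7: -12 − 9 → -21
step 8: -21 − 11 → -32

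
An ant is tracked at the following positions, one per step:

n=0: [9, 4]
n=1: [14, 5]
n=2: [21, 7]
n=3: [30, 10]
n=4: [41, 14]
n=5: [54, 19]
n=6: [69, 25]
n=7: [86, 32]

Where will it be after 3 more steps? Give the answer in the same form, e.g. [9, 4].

[149, 59]

First differences are [+5, +1], [+7, +2], [+9, +3], [+11, +4], [+13, +5], [+15, +6], [+17, +7]; their common second difference is [+2, +1] (constant acceleration).
step 8: [86, 32] + [+19, +8] → [105, 40]
step 9: [105, 40] + [+21, +9] → [126, 49]
step 10: [126, 49] + [+23, +10] → [149, 59]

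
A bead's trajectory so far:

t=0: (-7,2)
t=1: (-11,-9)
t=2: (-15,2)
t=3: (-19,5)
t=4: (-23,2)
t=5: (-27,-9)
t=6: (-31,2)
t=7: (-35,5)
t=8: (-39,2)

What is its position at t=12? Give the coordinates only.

First: linear, -4 per step → -55 at step 12.
Second: cycles through 2, -9, 2, 5 every 4 steps. Step 12 lands at position 0 of the cycle → 2.

(-55,2)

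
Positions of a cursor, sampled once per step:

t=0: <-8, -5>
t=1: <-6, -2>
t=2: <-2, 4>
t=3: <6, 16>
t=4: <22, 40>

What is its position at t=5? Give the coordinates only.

Step-to-step displacements: <+2, +3>, <+4, +6>, <+8, +12>, <+16, +24>; each is 2× the previous.
step 5: <22, 40> + <+32, +48> → <54, 88>

<54, 88>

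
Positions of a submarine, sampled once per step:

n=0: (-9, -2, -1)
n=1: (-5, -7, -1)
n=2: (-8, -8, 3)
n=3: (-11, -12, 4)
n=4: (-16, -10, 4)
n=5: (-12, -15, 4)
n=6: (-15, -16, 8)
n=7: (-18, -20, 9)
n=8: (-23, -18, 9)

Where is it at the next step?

The moves between consecutive positions are (+4, -5, +0), (-3, -1, +4), (-3, -4, +1), (-5, +2, +0), (+4, -5, +0), (-3, -1, +4), (-3, -4, +1), (-5, +2, +0); they repeat the 4-cycle [(+4, -5, +0), (-3, -1, +4), (-3, -4, +1), (-5, +2, +0)].
step 9: apply (+4, -5, +0) → (-19, -23, 9)

(-19, -23, 9)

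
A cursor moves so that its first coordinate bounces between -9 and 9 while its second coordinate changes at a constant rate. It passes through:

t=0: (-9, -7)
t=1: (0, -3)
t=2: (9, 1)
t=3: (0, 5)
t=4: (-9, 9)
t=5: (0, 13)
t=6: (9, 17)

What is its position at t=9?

The first coordinate travels 9 per step and bounces off the walls at -9 and 9.
  step 7: 9 → 0
  step 8: 0 → -9
  step 9: -9 → 0
The second coordinate changes by +4 each step: at step 9 it is 29.

(0, 29)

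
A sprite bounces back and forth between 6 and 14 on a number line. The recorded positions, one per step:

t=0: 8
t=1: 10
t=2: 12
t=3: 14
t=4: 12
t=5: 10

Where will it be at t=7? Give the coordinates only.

6

The value travels 2 per step and bounces off the walls at 6 and 14.
  step 6: 10 → 8
  step 7: 8 → 6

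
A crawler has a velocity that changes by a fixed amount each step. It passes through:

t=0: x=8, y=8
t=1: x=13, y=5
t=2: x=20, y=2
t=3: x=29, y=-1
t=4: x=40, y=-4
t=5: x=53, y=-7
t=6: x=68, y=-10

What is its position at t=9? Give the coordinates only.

x=125, y=-19

First differences are (+5,-3), (+7,-3), (+9,-3), (+11,-3), (+13,-3), (+15,-3); their common second difference is (+2,+0) (constant acceleration).
step 7: x=68, y=-10 + (+17,-3) → x=85, y=-13
step 8: x=85, y=-13 + (+19,-3) → x=104, y=-16
step 9: x=104, y=-16 + (+21,-3) → x=125, y=-19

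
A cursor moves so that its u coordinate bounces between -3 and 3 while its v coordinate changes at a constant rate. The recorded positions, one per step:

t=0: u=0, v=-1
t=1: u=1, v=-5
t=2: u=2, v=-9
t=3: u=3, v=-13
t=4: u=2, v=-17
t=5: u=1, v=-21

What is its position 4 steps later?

u=-3, v=-37

The u coordinate travels 1 per step and bounces off the walls at -3 and 3.
  step 6: 1 → 0
  step 7: 0 → -1
  step 8: -1 → -2
  step 9: -2 → -3
The v coordinate changes by -4 each step: at step 9 it is -37.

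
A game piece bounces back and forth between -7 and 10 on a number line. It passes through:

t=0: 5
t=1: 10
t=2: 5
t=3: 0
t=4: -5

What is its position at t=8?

9

The value travels 5 per step and bounces off the walls at -7 and 10.
  step 5: -5 → -4
  step 6: -4 → 1
  step 7: 1 → 6
  step 8: 6 → 9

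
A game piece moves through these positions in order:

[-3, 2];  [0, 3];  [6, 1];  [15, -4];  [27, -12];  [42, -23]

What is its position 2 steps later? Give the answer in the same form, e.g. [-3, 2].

[81, -54]

Successive displacements: [+3, +1], [+6, -2], [+9, -5], [+12, -8], [+15, -11] — each changes by [+3, -3].
step 6: [42, -23] + [+18, -14] → [60, -37]
step 7: [60, -37] + [+21, -17] → [81, -54]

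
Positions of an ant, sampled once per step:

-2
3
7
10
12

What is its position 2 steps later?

13

Successive displacements: +5, +4, +3, +2 — each changes by -1.
step 5: 12 + 1 → 13
step 6: 13 + 0 → 13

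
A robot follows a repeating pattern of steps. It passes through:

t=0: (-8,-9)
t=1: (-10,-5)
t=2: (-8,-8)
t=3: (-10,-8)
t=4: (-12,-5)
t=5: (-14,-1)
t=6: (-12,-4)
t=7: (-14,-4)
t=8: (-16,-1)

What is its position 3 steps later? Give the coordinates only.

Differencing gives (-2,+4), (+2,-3), (-2,+0), (-2,+3), (-2,+4), (+2,-3), (-2,+0), (-2,+3). This is the pattern (-2,+4), (+2,-3), (-2,+0), (-2,+3) repeated.
step 9: apply (-2,+4) → (-18,3)
step 10: apply (+2,-3) → (-16,0)
step 11: apply (-2,+0) → (-18,0)

(-18,0)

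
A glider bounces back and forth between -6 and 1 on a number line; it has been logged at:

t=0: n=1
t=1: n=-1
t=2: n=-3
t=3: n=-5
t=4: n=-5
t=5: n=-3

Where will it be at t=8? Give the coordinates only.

n=-1

The value travels 2 per step and bounces off the walls at -6 and 1.
  step 6: -3 → -1
  step 7: -1 → 1
  step 8: 1 → -1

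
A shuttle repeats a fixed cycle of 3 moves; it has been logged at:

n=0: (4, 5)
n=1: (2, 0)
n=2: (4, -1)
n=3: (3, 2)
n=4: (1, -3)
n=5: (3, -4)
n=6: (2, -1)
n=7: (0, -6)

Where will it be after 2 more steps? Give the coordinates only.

(1, -4)

Step-to-step displacements: (-2, -5), (+2, -1), (-1, +3), (-2, -5), (+2, -1), (-1, +3), (-2, -5) — a repeating cycle of length 3.
step 8: apply (+2, -1) → (2, -7)
step 9: apply (-1, +3) → (1, -4)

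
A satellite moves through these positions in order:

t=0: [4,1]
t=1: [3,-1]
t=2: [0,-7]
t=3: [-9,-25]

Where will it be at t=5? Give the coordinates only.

Step-to-step displacements: [-1,-2], [-3,-6], [-9,-18]; each is 3× the previous.
step 4: [-9,-25] + [-27,-54] → [-36,-79]
step 5: [-36,-79] + [-81,-162] → [-117,-241]

[-117,-241]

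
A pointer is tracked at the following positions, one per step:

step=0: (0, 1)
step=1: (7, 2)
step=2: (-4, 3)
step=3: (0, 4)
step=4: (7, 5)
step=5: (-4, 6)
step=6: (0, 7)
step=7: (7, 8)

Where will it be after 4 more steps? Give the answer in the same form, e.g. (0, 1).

(-4, 12)

First: cycles through 0, 7, -4 every 3 steps. Step 11 lands at position 2 of the cycle → -4.
Second: linear, +1 per step → 12 at step 11.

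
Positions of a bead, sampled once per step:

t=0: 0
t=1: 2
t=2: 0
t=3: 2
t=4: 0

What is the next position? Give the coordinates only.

Step-to-step displacements: +2, -2, +2, -2; each is -1× the previous.
step 5: 0 + 2 → 2

2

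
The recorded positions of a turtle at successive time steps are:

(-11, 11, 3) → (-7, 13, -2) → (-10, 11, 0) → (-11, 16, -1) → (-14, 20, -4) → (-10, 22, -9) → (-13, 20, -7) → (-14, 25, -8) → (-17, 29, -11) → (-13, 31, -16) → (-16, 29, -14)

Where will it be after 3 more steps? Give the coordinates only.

Differencing gives (+4, +2, -5), (-3, -2, +2), (-1, +5, -1), (-3, +4, -3), (+4, +2, -5), (-3, -2, +2), (-1, +5, -1), (-3, +4, -3), (+4, +2, -5), (-3, -2, +2). This is the pattern (+4, +2, -5), (-3, -2, +2), (-1, +5, -1), (-3, +4, -3) repeated.
step 11: apply (-1, +5, -1) → (-17, 34, -15)
step 12: apply (-3, +4, -3) → (-20, 38, -18)
step 13: apply (+4, +2, -5) → (-16, 40, -23)

(-16, 40, -23)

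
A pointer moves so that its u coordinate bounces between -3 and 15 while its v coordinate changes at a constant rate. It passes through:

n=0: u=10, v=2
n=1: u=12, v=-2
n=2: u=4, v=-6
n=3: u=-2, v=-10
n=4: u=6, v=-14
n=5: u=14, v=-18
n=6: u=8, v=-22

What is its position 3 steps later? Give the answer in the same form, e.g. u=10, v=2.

u=10, v=-34

The u coordinate reflects between -3 and 15, moving 8 per step.
  step 7: 8 → 0
  step 8: 0 → 2
  step 9: 2 → 10
The v coordinate changes by -4 each step: at step 9 it is -34.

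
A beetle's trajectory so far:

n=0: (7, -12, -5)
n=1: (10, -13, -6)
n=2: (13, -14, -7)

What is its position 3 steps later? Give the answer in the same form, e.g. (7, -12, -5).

(22, -17, -10)

Constant displacement of (+3, -1, -1) per step.
step 3: (13, -14, -7) + (+3, -1, -1) → (16, -15, -8)
step 4: (16, -15, -8) + (+3, -1, -1) → (19, -16, -9)
step 5: (19, -16, -9) + (+3, -1, -1) → (22, -17, -10)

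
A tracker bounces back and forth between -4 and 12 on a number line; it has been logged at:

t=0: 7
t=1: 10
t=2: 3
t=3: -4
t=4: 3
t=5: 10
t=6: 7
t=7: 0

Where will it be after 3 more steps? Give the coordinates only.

11

The value reflects between -4 and 12, moving 7 per step.
  step 8: 0 → -1
  step 9: -1 → 6
  step 10: 6 → 11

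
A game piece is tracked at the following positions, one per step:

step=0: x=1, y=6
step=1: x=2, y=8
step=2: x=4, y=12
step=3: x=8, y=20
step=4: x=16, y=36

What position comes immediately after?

Step-to-step displacements: (+1,+2), (+2,+4), (+4,+8), (+8,+16); each is 2× the previous.
step 5: x=16, y=36 + (+16,+32) → x=32, y=68

x=32, y=68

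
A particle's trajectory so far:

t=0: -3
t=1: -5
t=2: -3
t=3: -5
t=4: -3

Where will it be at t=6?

-3

Step-to-step displacements: -2, +2, -2, +2; each is -1× the previous.
step 5: -3 − 2 → -5
step 6: -5 + 2 → -3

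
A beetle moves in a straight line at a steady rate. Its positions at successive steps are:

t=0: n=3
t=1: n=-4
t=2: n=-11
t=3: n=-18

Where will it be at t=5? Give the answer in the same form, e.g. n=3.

n=-32

Constant displacement of -7 per step.
step 4: -18 − 7 → n=-25
step 5: -25 − 7 → n=-32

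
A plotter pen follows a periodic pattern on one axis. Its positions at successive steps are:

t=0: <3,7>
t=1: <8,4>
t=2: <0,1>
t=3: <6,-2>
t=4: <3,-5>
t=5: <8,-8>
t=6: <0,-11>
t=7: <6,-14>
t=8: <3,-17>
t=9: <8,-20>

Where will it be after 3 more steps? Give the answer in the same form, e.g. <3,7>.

First: cycles through 3, 8, 0, 6 every 4 steps. Step 12 lands at position 0 of the cycle → 3.
Second: linear, -3 per step → -29 at step 12.

<3,-29>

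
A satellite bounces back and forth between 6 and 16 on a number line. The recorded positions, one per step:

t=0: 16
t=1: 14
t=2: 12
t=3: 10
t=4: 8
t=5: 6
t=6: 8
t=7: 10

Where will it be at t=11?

The value reflects between 6 and 16, moving 2 per step.
  step 8: 10 → 12
  step 9: 12 → 14
  step 10: 14 → 16
  step 11: 16 → 14

14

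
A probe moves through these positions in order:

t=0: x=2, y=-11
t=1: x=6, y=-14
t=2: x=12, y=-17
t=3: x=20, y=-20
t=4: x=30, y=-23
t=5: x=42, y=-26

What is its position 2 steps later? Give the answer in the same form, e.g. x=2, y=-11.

x=72, y=-32

Successive displacements: (+4, -3), (+6, -3), (+8, -3), (+10, -3), (+12, -3) — each changes by (+2, +0).
step 6: x=42, y=-26 + (+14, -3) → x=56, y=-29
step 7: x=56, y=-29 + (+16, -3) → x=72, y=-32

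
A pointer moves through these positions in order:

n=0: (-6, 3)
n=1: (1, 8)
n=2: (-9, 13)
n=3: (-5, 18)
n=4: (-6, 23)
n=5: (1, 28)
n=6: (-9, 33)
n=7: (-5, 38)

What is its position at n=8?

The first coordinate repeats the cycle [-6, 1, -9, -5] with period 4; step 8 mod 4 = 0, giving -6.
The second coordinate changes by +5 each step, so at step 8 it is 3 + 8·(5) = 43.

(-6, 43)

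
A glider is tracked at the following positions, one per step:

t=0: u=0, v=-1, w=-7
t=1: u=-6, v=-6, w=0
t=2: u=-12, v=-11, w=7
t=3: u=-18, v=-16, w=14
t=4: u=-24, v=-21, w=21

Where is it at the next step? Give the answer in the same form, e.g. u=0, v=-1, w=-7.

u=-30, v=-26, w=28

Each step adds (-6, -5, +7) to the position.
step 5: u=-24, v=-21, w=21 + (-6, -5, +7) → u=-30, v=-26, w=28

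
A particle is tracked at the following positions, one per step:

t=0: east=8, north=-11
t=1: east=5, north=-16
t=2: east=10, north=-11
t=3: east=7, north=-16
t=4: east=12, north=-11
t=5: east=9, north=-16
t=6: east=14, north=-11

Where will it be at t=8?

Differencing gives (-3,-5), (+5,+5), (-3,-5), (+5,+5), (-3,-5), (+5,+5). This is the pattern (-3,-5), (+5,+5) repeated.
step 7: apply (-3,-5) → east=11, north=-16
step 8: apply (+5,+5) → east=16, north=-11

east=16, north=-11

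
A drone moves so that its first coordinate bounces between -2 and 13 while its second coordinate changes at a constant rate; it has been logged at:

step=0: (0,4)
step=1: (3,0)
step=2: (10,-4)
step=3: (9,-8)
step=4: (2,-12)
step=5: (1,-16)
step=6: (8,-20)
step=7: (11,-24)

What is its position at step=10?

(6,-36)

The first coordinate travels 7 per step and bounces off the walls at -2 and 13.
  step 8: 11 → 4
  step 9: 4 → -1
  step 10: -1 → 6
The second coordinate changes by -4 each step: at step 10 it is -36.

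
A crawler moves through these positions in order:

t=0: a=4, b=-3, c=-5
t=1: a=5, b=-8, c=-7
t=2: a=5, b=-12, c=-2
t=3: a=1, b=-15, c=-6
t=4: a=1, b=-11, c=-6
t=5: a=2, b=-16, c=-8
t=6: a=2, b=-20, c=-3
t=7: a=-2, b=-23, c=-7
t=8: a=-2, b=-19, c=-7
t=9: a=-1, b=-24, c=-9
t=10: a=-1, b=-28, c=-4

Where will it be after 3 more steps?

a=-4, b=-32, c=-10

Step-to-step displacements: (+1, -5, -2), (+0, -4, +5), (-4, -3, -4), (+0, +4, +0), (+1, -5, -2), (+0, -4, +5), (-4, -3, -4), (+0, +4, +0), (+1, -5, -2), (+0, -4, +5) — a repeating cycle of length 4.
step 11: apply (-4, -3, -4) → a=-5, b=-31, c=-8
step 12: apply (+0, +4, +0) → a=-5, b=-27, c=-8
step 13: apply (+1, -5, -2) → a=-4, b=-32, c=-10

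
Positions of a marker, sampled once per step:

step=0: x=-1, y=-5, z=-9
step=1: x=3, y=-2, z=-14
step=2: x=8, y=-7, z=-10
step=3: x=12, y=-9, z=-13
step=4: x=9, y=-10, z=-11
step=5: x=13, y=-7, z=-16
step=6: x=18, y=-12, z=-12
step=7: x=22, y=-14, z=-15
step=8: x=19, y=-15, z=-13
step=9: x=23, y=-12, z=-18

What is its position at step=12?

x=29, y=-20, z=-15

Step-to-step displacements: (+4, +3, -5), (+5, -5, +4), (+4, -2, -3), (-3, -1, +2), (+4, +3, -5), (+5, -5, +4), (+4, -2, -3), (-3, -1, +2), (+4, +3, -5) — a repeating cycle of length 4.
step 10: apply (+5, -5, +4) → x=28, y=-17, z=-14
step 11: apply (+4, -2, -3) → x=32, y=-19, z=-17
step 12: apply (-3, -1, +2) → x=29, y=-20, z=-15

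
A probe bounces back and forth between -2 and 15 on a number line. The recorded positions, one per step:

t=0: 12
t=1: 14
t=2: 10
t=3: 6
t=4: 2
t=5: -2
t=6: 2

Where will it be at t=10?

12

The value reflects between -2 and 15, moving 4 per step.
  step 7: 2 → 6
  step 8: 6 → 10
  step 9: 10 → 14
  step 10: 14 → 12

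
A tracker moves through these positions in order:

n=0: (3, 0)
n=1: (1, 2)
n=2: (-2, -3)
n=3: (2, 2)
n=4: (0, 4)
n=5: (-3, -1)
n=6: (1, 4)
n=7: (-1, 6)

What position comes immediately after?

(-4, 1)

Differencing gives (-2, +2), (-3, -5), (+4, +5), (-2, +2), (-3, -5), (+4, +5), (-2, +2). This is the pattern (-2, +2), (-3, -5), (+4, +5) repeated.
step 8: apply (-3, -5) → (-4, 1)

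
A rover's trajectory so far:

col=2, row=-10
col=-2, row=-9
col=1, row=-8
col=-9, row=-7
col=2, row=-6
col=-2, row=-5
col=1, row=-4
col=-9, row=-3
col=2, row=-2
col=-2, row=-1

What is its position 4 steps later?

The col coordinate repeats the cycle [2, -2, 1, -9] with period 4; step 13 mod 4 = 1, giving -2.
The row coordinate changes by +1 each step, so at step 13 it is -10 + 13·(1) = 3.

col=-2, row=3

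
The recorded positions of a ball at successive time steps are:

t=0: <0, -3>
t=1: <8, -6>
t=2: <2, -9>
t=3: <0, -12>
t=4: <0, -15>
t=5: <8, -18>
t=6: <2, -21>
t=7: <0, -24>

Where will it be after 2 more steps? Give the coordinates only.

<8, -30>

The first coordinate repeats the cycle [0, 8, 2, 0] with period 4; step 9 mod 4 = 1, giving 8.
The second coordinate changes by -3 each step, so at step 9 it is -3 + 9·(-3) = -30.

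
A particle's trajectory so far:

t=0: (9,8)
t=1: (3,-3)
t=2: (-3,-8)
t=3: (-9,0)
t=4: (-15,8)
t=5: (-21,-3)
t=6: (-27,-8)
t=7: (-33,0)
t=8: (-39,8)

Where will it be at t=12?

(-63,8)

First: linear, -6 per step → -63 at step 12.
Second: cycles through 8, -3, -8, 0 every 4 steps. Step 12 lands at position 0 of the cycle → 8.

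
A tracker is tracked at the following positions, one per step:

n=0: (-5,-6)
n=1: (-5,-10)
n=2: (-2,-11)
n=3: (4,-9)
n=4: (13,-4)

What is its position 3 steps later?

Taking differences between consecutive positions: (+0,-4), (+3,-1), (+6,+2), (+9,+5). These grow by (+3,+3) each step.
step 5: (13,-4) + (+12,+8) → (25,4)
step 6: (25,4) + (+15,+11) → (40,15)
step 7: (40,15) + (+18,+14) → (58,29)

(58,29)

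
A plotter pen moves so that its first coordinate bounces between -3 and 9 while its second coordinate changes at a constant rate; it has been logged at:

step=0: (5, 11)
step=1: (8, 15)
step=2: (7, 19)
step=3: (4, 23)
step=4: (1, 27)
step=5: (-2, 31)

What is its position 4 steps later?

(8, 47)

The first coordinate travels 3 per step and bounces off the walls at -3 and 9.
  step 6: -2 → -1
  step 7: -1 → 2
  step 8: 2 → 5
  step 9: 5 → 8
The second coordinate changes by +4 each step: at step 9 it is 47.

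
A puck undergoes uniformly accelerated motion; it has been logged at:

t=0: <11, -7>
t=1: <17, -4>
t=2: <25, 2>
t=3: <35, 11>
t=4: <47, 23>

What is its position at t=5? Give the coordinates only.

First differences are <+6, +3>, <+8, +6>, <+10, +9>, <+12, +12>; their common second difference is <+2, +3> (constant acceleration).
step 5: <47, 23> + <+14, +15> → <61, 38>

<61, 38>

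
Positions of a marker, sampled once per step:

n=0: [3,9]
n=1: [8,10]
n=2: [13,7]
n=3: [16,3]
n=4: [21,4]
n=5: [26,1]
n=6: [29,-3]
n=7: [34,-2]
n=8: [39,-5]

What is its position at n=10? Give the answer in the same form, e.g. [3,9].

[47,-8]

Step-to-step displacements: [+5,+1], [+5,-3], [+3,-4], [+5,+1], [+5,-3], [+3,-4], [+5,+1], [+5,-3] — a repeating cycle of length 3.
step 9: apply [+3,-4] → [42,-9]
step 10: apply [+5,+1] → [47,-8]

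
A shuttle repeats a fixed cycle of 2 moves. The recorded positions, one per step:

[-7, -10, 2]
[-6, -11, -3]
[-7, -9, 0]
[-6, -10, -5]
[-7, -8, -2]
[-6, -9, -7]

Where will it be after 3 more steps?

[-7, -6, -6]

The moves between consecutive positions are [+1, -1, -5], [-1, +2, +3], [+1, -1, -5], [-1, +2, +3], [+1, -1, -5]; they repeat the 2-cycle [[+1, -1, -5], [-1, +2, +3]].
step 6: apply [-1, +2, +3] → [-7, -7, -4]
step 7: apply [+1, -1, -5] → [-6, -8, -9]
step 8: apply [-1, +2, +3] → [-7, -6, -6]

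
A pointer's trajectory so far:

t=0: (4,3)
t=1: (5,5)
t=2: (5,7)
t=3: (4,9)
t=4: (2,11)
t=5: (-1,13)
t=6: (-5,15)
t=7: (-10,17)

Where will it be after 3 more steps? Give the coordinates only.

(-31,23)

Successive displacements: (+1,+2), (+0,+2), (-1,+2), (-2,+2), (-3,+2), (-4,+2), (-5,+2) — each changes by (-1,+0).
step 8: (-10,17) + (-6,+2) → (-16,19)
step 9: (-16,19) + (-7,+2) → (-23,21)
step 10: (-23,21) + (-8,+2) → (-31,23)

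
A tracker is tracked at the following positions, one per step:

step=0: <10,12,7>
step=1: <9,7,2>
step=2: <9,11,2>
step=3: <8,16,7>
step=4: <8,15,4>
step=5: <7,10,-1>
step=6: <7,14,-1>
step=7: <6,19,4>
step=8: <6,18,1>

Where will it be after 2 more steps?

<5,17,-4>

Step-to-step displacements: <-1,-5,-5>, <+0,+4,+0>, <-1,+5,+5>, <+0,-1,-3>, <-1,-5,-5>, <+0,+4,+0>, <-1,+5,+5>, <+0,-1,-3> — a repeating cycle of length 4.
step 9: apply <-1,-5,-5> → <5,13,-4>
step 10: apply <+0,+4,+0> → <5,17,-4>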